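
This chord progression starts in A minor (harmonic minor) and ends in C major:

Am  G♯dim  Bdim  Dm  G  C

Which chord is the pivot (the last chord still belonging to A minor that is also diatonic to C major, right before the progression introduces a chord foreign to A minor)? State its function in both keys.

Chords diatonic to A minor: Am, Bdim, Caug, Dm, E, F, G♯dim.
Reading the progression, the first chord not in that set is G, so the modulation leaves A minor there.
The chord immediately before G is Dm, which is diatonic to both keys: iv in A minor and ii in C major.

Dm — iv in A minor, ii in C major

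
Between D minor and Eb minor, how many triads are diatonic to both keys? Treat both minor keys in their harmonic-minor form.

Diatonic triads of D minor (harmonic minor): D minor (i), E diminished (ii°), F augmented (III+), G minor (iv), A major (V), Bb major (VI), C# diminished (vii°).
Diatonic triads of Eb minor (harmonic minor): Eb minor (i), F diminished (ii°), Gb augmented (III+), Ab minor (iv), Bb major (V), Cb major (VI), D diminished (vii°).
Matching root and quality in both lists: Bb major.
That gives 1 common triad.

1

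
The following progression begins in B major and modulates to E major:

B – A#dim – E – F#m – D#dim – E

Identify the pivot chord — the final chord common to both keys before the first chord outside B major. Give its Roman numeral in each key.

E — IV in B major, I in E major

Chords diatonic to B major: B, C#m, D#m, E, F#, G#m, A#dim.
Reading the progression, the first chord not in that set is F#m, so the modulation leaves B major there.
The chord immediately before F#m is E, which is diatonic to both keys: IV in B major and I in E major.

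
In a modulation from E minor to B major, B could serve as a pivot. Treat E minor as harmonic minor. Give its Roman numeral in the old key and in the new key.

V in E minor; I in B major

The scale of E minor (harmonic minor) is E F♯ G A B C D♯; B is degree 5, and the triad built there (B-D♯-F♯) is major, so it is V.
The scale of B major is B C♯ D♯ E F♯ G♯ A♯; B is degree 1, and the triad built there (B-D♯-F♯) is major, so it is I.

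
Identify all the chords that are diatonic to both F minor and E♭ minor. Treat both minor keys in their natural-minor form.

B♭m, D♭

Triads in F minor (natural minor): Fm (i), Gdim (ii°), A♭ (III), B♭m (iv), Cm (v), D♭ (VI), E♭ (VII).
Triads in E♭ minor (natural minor): E♭m (i), Fdim (ii°), G♭ (III), A♭m (iv), B♭m (v), C♭ (VI), D♭ (VII).
Shared triads with their functions: B♭m (iv in F minor, v in E♭ minor); D♭ (VI in F minor, VII in E♭ minor).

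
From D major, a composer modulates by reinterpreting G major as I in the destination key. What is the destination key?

G major

The numeral I denotes a major triad on scale degree 1. With G on degree 1, the tonic of the new key is G.
Degree 1 carries a major triad in major keys, so the destination is G major.
Check: the diatonic triads of G major are G (I), Am (ii), Bm (iii), C (IV), D (V), Em (vi), F#dim (vii°) — G major is indeed I.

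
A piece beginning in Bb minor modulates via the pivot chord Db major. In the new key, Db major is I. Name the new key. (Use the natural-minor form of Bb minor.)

The numeral I denotes a major triad on scale degree 1. With Db on degree 1, the tonic of the new key is Db.
Degree 1 carries a major triad in major keys, so the destination is Db major.
Check: the diatonic triads of Db major are Db (I), Ebm (ii), Fm (iii), Gb (IV), Ab (V), Bbm (vi), Cdim (vii°) — Db major is indeed I.

Db major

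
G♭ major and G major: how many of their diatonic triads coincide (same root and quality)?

Diatonic triads of G♭ major: G♭ (I), A♭m (ii), B♭m (iii), C♭ (IV), D♭ (V), E♭m (vi), Fdim (vii°).
Diatonic triads of G major: G (I), Am (ii), Bm (iii), C (IV), D (V), Em (vi), F♯dim (vii°).
No triad has the same root and quality in both keys.

0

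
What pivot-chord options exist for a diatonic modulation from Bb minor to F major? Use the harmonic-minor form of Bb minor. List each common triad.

Triads in Bb minor (harmonic minor): Bbm (i), Cdim (ii°), Dbaug (III+), Ebm (iv), F (V), Gb (VI), Adim (vii°).
Triads in F major: F (I), Gm (ii), Am (iii), Bb (IV), C (V), Dm (vi), Edim (vii°).
Shared triads with their functions: F (V in Bb minor, I in F major).

F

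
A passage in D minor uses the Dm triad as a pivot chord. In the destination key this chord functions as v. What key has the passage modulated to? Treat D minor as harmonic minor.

G minor

The numeral v denotes a minor triad on scale degree 5. With D on degree 5, the tonic of the new key is G.
Degree 5 carries a minor triad in natural-minor keys, so the destination is G minor.
Check: the diatonic triads of G minor (natural minor) are Gm (i), Adim (ii°), B♭ (III), Cm (iv), Dm (v), E♭ (VI), F (VII) — Dm is indeed v.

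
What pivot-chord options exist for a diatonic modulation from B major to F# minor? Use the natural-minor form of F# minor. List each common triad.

C#m, E

Triads in B major: B major (I), C# minor (ii), D# minor (iii), E major (IV), F# major (V), G# minor (vi), A# diminished (vii°).
Triads in F# minor (natural minor): F# minor (i), G# diminished (ii°), A major (III), B minor (iv), C# minor (v), D major (VI), E major (VII).
Shared triads with their functions: C# minor (ii in B major, v in F# minor); E major (IV in B major, VII in F# minor).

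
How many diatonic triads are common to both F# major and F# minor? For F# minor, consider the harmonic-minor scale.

2

Diatonic triads of F# major: F# (I), G#m (ii), A#m (iii), B (IV), C# (V), D#m (vi), E#dim (vii°).
Diatonic triads of F# minor (harmonic minor): F#m (i), G#dim (ii°), Aaug (III+), Bm (iv), C# (V), D (VI), E#dim (vii°).
Matching root and quality in both lists: C#, E#dim.
That gives 2 common triads.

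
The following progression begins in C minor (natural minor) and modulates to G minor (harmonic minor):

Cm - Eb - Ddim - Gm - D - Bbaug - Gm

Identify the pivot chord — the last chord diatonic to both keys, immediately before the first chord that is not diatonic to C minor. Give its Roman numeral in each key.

Chords diatonic to C minor: Cm, Ddim, Eb, Fm, Gm, Ab, Bb.
Reading the progression, the first chord not in that set is D, so the modulation leaves C minor there.
The chord immediately before D is Gm, which is diatonic to both keys: v in C minor and i in G minor.

Gm — v in C minor, i in G minor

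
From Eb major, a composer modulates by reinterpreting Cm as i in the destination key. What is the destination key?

The numeral i denotes a minor triad on scale degree 1. With C on degree 1, the tonic of the new key is C.
Degree 1 carries a minor triad in minor keys, so the destination is C minor.
Check: the diatonic triads of C minor (natural minor) are Cm (i), Ddim (ii°), Eb (III), Fm (iv), Gm (v), Ab (VI), Bb (VII) — Cm is indeed i.

C minor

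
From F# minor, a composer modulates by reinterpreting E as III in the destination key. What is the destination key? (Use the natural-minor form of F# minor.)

C# minor

The numeral III denotes a major triad on scale degree 3. With E on degree 3, the tonic of the new key is C#.
Degree 3 carries a major triad in natural-minor keys, so the destination is C# minor.
Check: the diatonic triads of C# minor (natural minor) are C#m (i), D#dim (ii°), E (III), F#m (iv), G#m (v), A (VI), B (VII) — E is indeed III.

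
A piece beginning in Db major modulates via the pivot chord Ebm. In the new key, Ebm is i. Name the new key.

Eb minor

The numeral i denotes a minor triad on scale degree 1. With Eb on degree 1, the tonic of the new key is Eb.
Degree 1 carries a minor triad in minor keys, so the destination is Eb minor.
Check: the diatonic triads of Eb minor (natural minor) are Ebm (i), Fdim (ii°), Gb (III), Abm (iv), Bbm (v), Cb (VI), Db (VII) — Ebm is indeed i.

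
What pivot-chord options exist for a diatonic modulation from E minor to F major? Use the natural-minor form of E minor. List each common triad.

Triads in E minor (natural minor): Em (i), F#dim (ii°), G (III), Am (iv), Bm (v), C (VI), D (VII).
Triads in F major: F (I), Gm (ii), Am (iii), Bb (IV), C (V), Dm (vi), Edim (vii°).
Shared triads with their functions: Am (iv in E minor, iii in F major); C (VI in E minor, V in F major).

Am, C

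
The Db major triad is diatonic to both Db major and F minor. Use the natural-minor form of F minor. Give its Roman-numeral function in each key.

I in Db major; VI in F minor

The scale of Db major is Db Eb F Gb Ab Bb C; Db is degree 1, and the triad built there (Db-F-Ab) is major, so it is I.
The scale of F minor (natural minor) is F G Ab Bb C Db Eb; Db is degree 6, and the triad built there (Db-F-Ab) is major, so it is VI.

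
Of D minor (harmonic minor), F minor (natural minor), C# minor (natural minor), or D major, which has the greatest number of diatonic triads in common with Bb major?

Triads of Bb major: Bb major (I), C minor (ii), D minor (iii), Eb major (IV), F major (V), G minor (vi), A diminished (vii°).
D minor (harmonic minor) shares 3: Bb, Dm, Gm.
F minor (natural minor) shares 2: Cm, Eb.
C# minor (natural minor) shares 0: none.
D major shares 0: none.
The most common triads (3) are shared with D minor.

D minor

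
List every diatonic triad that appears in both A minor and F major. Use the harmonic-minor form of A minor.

Am, Dm, F

Triads in A minor (harmonic minor): Am (i), Bdim (ii°), Caug (III+), Dm (iv), E (V), F (VI), G♯dim (vii°).
Triads in F major: F (I), Gm (ii), Am (iii), B♭ (IV), C (V), Dm (vi), Edim (vii°).
Shared triads with their functions: Am (i in A minor, iii in F major); Dm (iv in A minor, vi in F major); F (VI in A minor, I in F major).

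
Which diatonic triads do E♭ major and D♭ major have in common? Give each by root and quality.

Fm, A♭

Triads in E♭ major: E♭ major (I), F minor (ii), G minor (iii), A♭ major (IV), B♭ major (V), C minor (vi), D diminished (vii°).
Triads in D♭ major: D♭ major (I), E♭ minor (ii), F minor (iii), G♭ major (IV), A♭ major (V), B♭ minor (vi), C diminished (vii°).
Shared triads with their functions: F minor (ii in E♭ major, iii in D♭ major); A♭ major (IV in E♭ major, V in D♭ major).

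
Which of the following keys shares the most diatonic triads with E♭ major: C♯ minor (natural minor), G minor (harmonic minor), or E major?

Triads of E♭ major: E♭ major (I), F minor (ii), G minor (iii), A♭ major (IV), B♭ major (V), C minor (vi), D diminished (vii°).
C♯ minor (natural minor) shares 0: none.
G minor (harmonic minor) shares 3: E♭, Gm, Cm.
E major shares 0: none.
The most common triads (3) are shared with G minor.

G minor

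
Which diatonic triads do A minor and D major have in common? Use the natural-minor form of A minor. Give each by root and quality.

Triads in A minor (natural minor): Am (i), Bdim (ii°), C (III), Dm (iv), Em (v), F (VI), G (VII).
Triads in D major: D (I), Em (ii), F#m (iii), G (IV), A (V), Bm (vi), C#dim (vii°).
Shared triads with their functions: Em (v in A minor, ii in D major); G (VII in A minor, IV in D major).

Em, G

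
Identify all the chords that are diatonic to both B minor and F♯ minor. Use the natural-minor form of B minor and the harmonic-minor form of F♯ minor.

Bm, D, F♯m

Triads in B minor (natural minor): Bm (i), C♯dim (ii°), D (III), Em (iv), F♯m (v), G (VI), A (VII).
Triads in F♯ minor (harmonic minor): F♯m (i), G♯dim (ii°), Aaug (III+), Bm (iv), C♯ (V), D (VI), E♯dim (vii°).
Shared triads with their functions: Bm (i in B minor, iv in F♯ minor); D (III in B minor, VI in F♯ minor); F♯m (v in B minor, i in F♯ minor).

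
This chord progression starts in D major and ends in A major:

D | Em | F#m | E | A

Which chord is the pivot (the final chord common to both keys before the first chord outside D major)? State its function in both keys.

F#m — iii in D major, vi in A major

Chords diatonic to D major: D, Em, F#m, G, A, Bm, C#dim.
Reading the progression, the first chord not in that set is E, so the modulation leaves D major there.
The chord immediately before E is F#m, which is diatonic to both keys: iii in D major and vi in A major.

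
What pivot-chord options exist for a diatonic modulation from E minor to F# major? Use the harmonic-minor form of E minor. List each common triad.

B

Triads in E minor (harmonic minor): Em (i), F#dim (ii°), Gaug (III+), Am (iv), B (V), C (VI), D#dim (vii°).
Triads in F# major: F# (I), G#m (ii), A#m (iii), B (IV), C# (V), D#m (vi), E#dim (vii°).
Shared triads with their functions: B (V in E minor, IV in F# major).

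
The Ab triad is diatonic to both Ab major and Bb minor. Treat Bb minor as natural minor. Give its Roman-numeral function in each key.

I in Ab major; VII in Bb minor

The scale of Ab major is Ab Bb C Db Eb F G; Ab is degree 1, and the triad built there (Ab-C-Eb) is major, so it is I.
The scale of Bb minor (natural minor) is Bb C Db Eb F Gb Ab; Ab is degree 7, and the triad built there (Ab-C-Eb) is major, so it is VII.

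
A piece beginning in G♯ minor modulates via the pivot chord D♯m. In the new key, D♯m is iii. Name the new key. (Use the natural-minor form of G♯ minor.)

The numeral iii denotes a minor triad on scale degree 3. With D♯ on degree 3, the tonic of the new key is B.
Degree 3 carries a minor triad in major keys, so the destination is B major.
Check: the diatonic triads of B major are B (I), C♯m (ii), D♯m (iii), E (IV), F♯ (V), G♯m (vi), A♯dim (vii°) — D♯m is indeed iii.

B major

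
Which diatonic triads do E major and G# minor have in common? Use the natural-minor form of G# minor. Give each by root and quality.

E, G#m, B, C#m

Triads in E major: E (I), F#m (ii), G#m (iii), A (IV), B (V), C#m (vi), D#dim (vii°).
Triads in G# minor (natural minor): G#m (i), A#dim (ii°), B (III), C#m (iv), D#m (v), E (VI), F# (VII).
Shared triads with their functions: E (I in E major, VI in G# minor); G#m (iii in E major, i in G# minor); B (V in E major, III in G# minor); C#m (vi in E major, iv in G# minor).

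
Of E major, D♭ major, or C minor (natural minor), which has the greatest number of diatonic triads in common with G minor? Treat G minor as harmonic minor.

Triads of G minor (harmonic minor): G minor (i), A diminished (ii°), B♭ augmented (III+), C minor (iv), D major (V), E♭ major (VI), F♯ diminished (vii°).
E major shares 0: none.
D♭ major shares 0: none.
C minor (natural minor) shares 3: Gm, Cm, E♭.
The most common triads (3) are shared with C minor.

C minor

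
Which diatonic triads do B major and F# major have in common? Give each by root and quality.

Triads in B major: B (I), C#m (ii), D#m (iii), E (IV), F# (V), G#m (vi), A#dim (vii°).
Triads in F# major: F# (I), G#m (ii), A#m (iii), B (IV), C# (V), D#m (vi), E#dim (vii°).
Shared triads with their functions: B (I in B major, IV in F# major); D#m (iii in B major, vi in F# major); F# (V in B major, I in F# major); G#m (vi in B major, ii in F# major).

B, D#m, F#, G#m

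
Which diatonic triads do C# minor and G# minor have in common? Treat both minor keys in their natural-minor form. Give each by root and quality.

C#m, E, G#m, B

Triads in C# minor (natural minor): C# minor (i), D# diminished (ii°), E major (III), F# minor (iv), G# minor (v), A major (VI), B major (VII).
Triads in G# minor (natural minor): G# minor (i), A# diminished (ii°), B major (III), C# minor (iv), D# minor (v), E major (VI), F# major (VII).
Shared triads with their functions: C# minor (i in C# minor, iv in G# minor); E major (III in C# minor, VI in G# minor); G# minor (v in C# minor, i in G# minor); B major (VII in C# minor, III in G# minor).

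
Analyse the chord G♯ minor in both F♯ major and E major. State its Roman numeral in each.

ii in F♯ major; iii in E major

The scale of F♯ major is F♯ G♯ A♯ B C♯ D♯ E♯; G♯ is degree 2, and the triad built there (G♯-B-D♯) is minor, so it is ii.
The scale of E major is E F♯ G♯ A B C♯ D♯; G♯ is degree 3, and the triad built there (G♯-B-D♯) is minor, so it is iii.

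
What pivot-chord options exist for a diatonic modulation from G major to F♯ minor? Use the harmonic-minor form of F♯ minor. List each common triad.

Triads in G major: G (I), Am (ii), Bm (iii), C (IV), D (V), Em (vi), F♯dim (vii°).
Triads in F♯ minor (harmonic minor): F♯m (i), G♯dim (ii°), Aaug (III+), Bm (iv), C♯ (V), D (VI), E♯dim (vii°).
Shared triads with their functions: Bm (iii in G major, iv in F♯ minor); D (V in G major, VI in F♯ minor).

Bm, D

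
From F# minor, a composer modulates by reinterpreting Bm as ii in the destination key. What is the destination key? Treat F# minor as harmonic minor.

A major

The numeral ii denotes a minor triad on scale degree 2. With B on degree 2, the tonic of the new key is A.
Degree 2 carries a minor triad in major keys, so the destination is A major.
Check: the diatonic triads of A major are A (I), Bm (ii), C#m (iii), D (IV), E (V), F#m (vi), G#dim (vii°) — Bm is indeed ii.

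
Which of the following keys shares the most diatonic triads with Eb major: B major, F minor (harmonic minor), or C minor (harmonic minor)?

C minor

Triads of Eb major: Eb (I), Fm (ii), Gm (iii), Ab (IV), Bb (V), Cm (vi), Ddim (vii°).
B major shares 0: none.
F minor (harmonic minor) shares 1: Fm.
C minor (harmonic minor) shares 4: Fm, Ab, Cm, Ddim.
The most common triads (4) are shared with C minor.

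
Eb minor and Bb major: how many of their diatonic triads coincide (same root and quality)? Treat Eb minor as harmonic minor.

Diatonic triads of Eb minor (harmonic minor): Eb minor (i), F diminished (ii°), Gb augmented (III+), Ab minor (iv), Bb major (V), Cb major (VI), D diminished (vii°).
Diatonic triads of Bb major: Bb major (I), C minor (ii), D minor (iii), Eb major (IV), F major (V), G minor (vi), A diminished (vii°).
Matching root and quality in both lists: Bb major.
That gives 1 common triad.

1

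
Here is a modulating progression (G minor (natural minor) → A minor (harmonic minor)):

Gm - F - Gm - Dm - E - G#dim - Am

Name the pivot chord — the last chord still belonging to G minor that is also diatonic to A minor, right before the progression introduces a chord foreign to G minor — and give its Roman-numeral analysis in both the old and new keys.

Chords diatonic to G minor: Gm, Adim, Bb, Cm, Dm, Eb, F.
Reading the progression, the first chord not in that set is E, so the modulation leaves G minor there.
The chord immediately before E is Dm, which is diatonic to both keys: v in G minor and iv in A minor.

Dm — v in G minor, iv in A minor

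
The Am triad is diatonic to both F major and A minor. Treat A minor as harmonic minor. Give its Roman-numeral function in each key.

iii in F major; i in A minor

The scale of F major is F G A B♭ C D E; A is degree 3, and the triad built there (A-C-E) is minor, so it is iii.
The scale of A minor (harmonic minor) is A B C D E F G♯; A is degree 1, and the triad built there (A-C-E) is minor, so it is i.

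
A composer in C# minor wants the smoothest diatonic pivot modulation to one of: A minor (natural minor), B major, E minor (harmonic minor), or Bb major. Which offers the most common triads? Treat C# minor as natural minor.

B major

Triads of C# minor (natural minor): C# minor (i), D# diminished (ii°), E major (III), F# minor (iv), G# minor (v), A major (VI), B major (VII).
A minor (natural minor) shares 0: none.
B major shares 4: C#m, E, G#m, B.
E minor (harmonic minor) shares 2: D#dim, B.
Bb major shares 0: none.
The most common triads (4) are shared with B major.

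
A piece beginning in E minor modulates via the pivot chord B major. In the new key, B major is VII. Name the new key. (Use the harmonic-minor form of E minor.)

C# minor

The numeral VII denotes a major triad on scale degree 7. With B on degree 7, the tonic of the new key is C#.
Degree 7 carries a major triad in natural-minor keys, so the destination is C# minor.
Check: the diatonic triads of C# minor (natural minor) are C#m (i), D#dim (ii°), E (III), F#m (iv), G#m (v), A (VI), B (VII) — B major is indeed VII.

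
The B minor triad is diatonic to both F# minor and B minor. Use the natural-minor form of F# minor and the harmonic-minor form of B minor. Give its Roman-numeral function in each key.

iv in F# minor; i in B minor

The scale of F# minor (natural minor) is F# G# A B C# D E; B is degree 4, and the triad built there (B-D-F#) is minor, so it is iv.
The scale of B minor (harmonic minor) is B C# D E F# G A#; B is degree 1, and the triad built there (B-D-F#) is minor, so it is i.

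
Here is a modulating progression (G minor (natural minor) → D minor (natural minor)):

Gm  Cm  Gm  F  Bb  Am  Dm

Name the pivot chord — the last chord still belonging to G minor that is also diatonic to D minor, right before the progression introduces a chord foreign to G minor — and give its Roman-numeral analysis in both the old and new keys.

Chords diatonic to G minor: Gm, Adim, Bb, Cm, Dm, Eb, F.
Reading the progression, the first chord not in that set is Am, so the modulation leaves G minor there.
The chord immediately before Am is Bb, which is diatonic to both keys: III in G minor and VI in D minor.

Bb — III in G minor, VI in D minor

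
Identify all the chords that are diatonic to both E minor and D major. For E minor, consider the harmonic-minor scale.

Em

Triads in E minor (harmonic minor): Em (i), F#dim (ii°), Gaug (III+), Am (iv), B (V), C (VI), D#dim (vii°).
Triads in D major: D (I), Em (ii), F#m (iii), G (IV), A (V), Bm (vi), C#dim (vii°).
Shared triads with their functions: Em (i in E minor, ii in D major).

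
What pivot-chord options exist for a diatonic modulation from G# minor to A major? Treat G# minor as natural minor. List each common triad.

Triads in G# minor (natural minor): G# minor (i), A# diminished (ii°), B major (III), C# minor (iv), D# minor (v), E major (VI), F# major (VII).
Triads in A major: A major (I), B minor (ii), C# minor (iii), D major (IV), E major (V), F# minor (vi), G# diminished (vii°).
Shared triads with their functions: C# minor (iv in G# minor, iii in A major); E major (VI in G# minor, V in A major).

C#m, E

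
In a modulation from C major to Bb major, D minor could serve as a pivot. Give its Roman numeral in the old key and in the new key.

The scale of C major is C D E F G A B; D is degree 2, and the triad built there (D-F-A) is minor, so it is ii.
The scale of Bb major is Bb C D Eb F G A; D is degree 3, and the triad built there (D-F-A) is minor, so it is iii.

ii in C major; iii in Bb major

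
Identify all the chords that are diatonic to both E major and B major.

Triads in E major: E (I), F#m (ii), G#m (iii), A (IV), B (V), C#m (vi), D#dim (vii°).
Triads in B major: B (I), C#m (ii), D#m (iii), E (IV), F# (V), G#m (vi), A#dim (vii°).
Shared triads with their functions: E (I in E major, IV in B major); G#m (iii in E major, vi in B major); B (V in E major, I in B major); C#m (vi in E major, ii in B major).

E, G#m, B, C#m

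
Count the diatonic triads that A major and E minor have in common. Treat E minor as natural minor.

Diatonic triads of A major: A (I), Bm (ii), C#m (iii), D (IV), E (V), F#m (vi), G#dim (vii°).
Diatonic triads of E minor (natural minor): Em (i), F#dim (ii°), G (III), Am (iv), Bm (v), C (VI), D (VII).
Matching root and quality in both lists: Bm, D.
That gives 2 common triads.

2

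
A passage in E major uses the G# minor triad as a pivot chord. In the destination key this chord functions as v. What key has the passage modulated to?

The numeral v denotes a minor triad on scale degree 5. With G# on degree 5, the tonic of the new key is C#.
Degree 5 carries a minor triad in natural-minor keys, so the destination is C# minor.
Check: the diatonic triads of C# minor (natural minor) are C#m (i), D#dim (ii°), E (III), F#m (iv), G#m (v), A (VI), B (VII) — G# minor is indeed v.

C# minor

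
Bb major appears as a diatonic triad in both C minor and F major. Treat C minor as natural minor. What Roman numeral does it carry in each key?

VII in C minor; IV in F major

The scale of C minor (natural minor) is C D Eb F G Ab Bb; Bb is degree 7, and the triad built there (Bb-D-F) is major, so it is VII.
The scale of F major is F G A Bb C D E; Bb is degree 4, and the triad built there (Bb-D-F) is major, so it is IV.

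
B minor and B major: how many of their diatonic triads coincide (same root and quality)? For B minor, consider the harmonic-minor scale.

Diatonic triads of B minor (harmonic minor): B minor (i), C# diminished (ii°), D augmented (III+), E minor (iv), F# major (V), G major (VI), A# diminished (vii°).
Diatonic triads of B major: B major (I), C# minor (ii), D# minor (iii), E major (IV), F# major (V), G# minor (vi), A# diminished (vii°).
Matching root and quality in both lists: F# major, A# diminished.
That gives 2 common triads.

2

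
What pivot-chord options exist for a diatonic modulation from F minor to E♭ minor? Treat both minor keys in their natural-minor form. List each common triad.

Triads in F minor (natural minor): Fm (i), Gdim (ii°), A♭ (III), B♭m (iv), Cm (v), D♭ (VI), E♭ (VII).
Triads in E♭ minor (natural minor): E♭m (i), Fdim (ii°), G♭ (III), A♭m (iv), B♭m (v), C♭ (VI), D♭ (VII).
Shared triads with their functions: B♭m (iv in F minor, v in E♭ minor); D♭ (VI in F minor, VII in E♭ minor).

B♭m, D♭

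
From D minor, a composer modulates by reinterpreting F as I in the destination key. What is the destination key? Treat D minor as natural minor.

The numeral I denotes a major triad on scale degree 1. With F on degree 1, the tonic of the new key is F.
Degree 1 carries a major triad in major keys, so the destination is F major.
Check: the diatonic triads of F major are F (I), Gm (ii), Am (iii), Bb (IV), C (V), Dm (vi), Edim (vii°) — F is indeed I.

F major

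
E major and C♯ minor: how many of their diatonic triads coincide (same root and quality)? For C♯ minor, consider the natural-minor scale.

Diatonic triads of E major: E (I), F♯m (ii), G♯m (iii), A (IV), B (V), C♯m (vi), D♯dim (vii°).
Diatonic triads of C♯ minor (natural minor): C♯m (i), D♯dim (ii°), E (III), F♯m (iv), G♯m (v), A (VI), B (VII).
Matching root and quality in both lists: E, F♯m, G♯m, A, B, C♯m, D♯dim.
That gives 7 common triads.

7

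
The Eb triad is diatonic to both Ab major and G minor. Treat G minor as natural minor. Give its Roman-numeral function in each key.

The scale of Ab major is Ab Bb C Db Eb F G; Eb is degree 5, and the triad built there (Eb-G-Bb) is major, so it is V.
The scale of G minor (natural minor) is G A Bb C D Eb F; Eb is degree 6, and the triad built there (Eb-G-Bb) is major, so it is VI.

V in Ab major; VI in G minor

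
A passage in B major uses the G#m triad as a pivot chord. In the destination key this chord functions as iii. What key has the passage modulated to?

The numeral iii denotes a minor triad on scale degree 3. With G# on degree 3, the tonic of the new key is E.
Degree 3 carries a minor triad in major keys, so the destination is E major.
Check: the diatonic triads of E major are E (I), F#m (ii), G#m (iii), A (IV), B (V), C#m (vi), D#dim (vii°) — G#m is indeed iii.

E major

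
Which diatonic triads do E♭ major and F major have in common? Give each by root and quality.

Triads in E♭ major: E♭ major (I), F minor (ii), G minor (iii), A♭ major (IV), B♭ major (V), C minor (vi), D diminished (vii°).
Triads in F major: F major (I), G minor (ii), A minor (iii), B♭ major (IV), C major (V), D minor (vi), E diminished (vii°).
Shared triads with their functions: G minor (iii in E♭ major, ii in F major); B♭ major (V in E♭ major, IV in F major).

Gm, B♭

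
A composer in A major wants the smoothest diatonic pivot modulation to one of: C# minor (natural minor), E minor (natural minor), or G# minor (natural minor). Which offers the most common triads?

Triads of A major: A major (I), B minor (ii), C# minor (iii), D major (IV), E major (V), F# minor (vi), G# diminished (vii°).
C# minor (natural minor) shares 4: A, C#m, E, F#m.
E minor (natural minor) shares 2: Bm, D.
G# minor (natural minor) shares 2: C#m, E.
The most common triads (4) are shared with C# minor.

C# minor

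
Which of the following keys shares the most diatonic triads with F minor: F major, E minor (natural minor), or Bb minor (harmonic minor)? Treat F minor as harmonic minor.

Triads of F minor (harmonic minor): F minor (i), G diminished (ii°), Ab augmented (III+), Bb minor (iv), C major (V), Db major (VI), E diminished (vii°).
F major shares 2: C, Edim.
E minor (natural minor) shares 1: C.
Bb minor (harmonic minor) shares 1: Bbm.
The most common triads (2) are shared with F major.

F major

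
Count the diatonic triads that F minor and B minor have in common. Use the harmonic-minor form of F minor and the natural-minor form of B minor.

0

Diatonic triads of F minor (harmonic minor): Fm (i), Gdim (ii°), Abaug (III+), Bbm (iv), C (V), Db (VI), Edim (vii°).
Diatonic triads of B minor (natural minor): Bm (i), C#dim (ii°), D (III), Em (iv), F#m (v), G (VI), A (VII).
No triad has the same root and quality in both keys.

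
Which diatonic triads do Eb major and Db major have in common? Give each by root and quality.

Triads in Eb major: Eb (I), Fm (ii), Gm (iii), Ab (IV), Bb (V), Cm (vi), Ddim (vii°).
Triads in Db major: Db (I), Ebm (ii), Fm (iii), Gb (IV), Ab (V), Bbm (vi), Cdim (vii°).
Shared triads with their functions: Fm (ii in Eb major, iii in Db major); Ab (IV in Eb major, V in Db major).

Fm, Ab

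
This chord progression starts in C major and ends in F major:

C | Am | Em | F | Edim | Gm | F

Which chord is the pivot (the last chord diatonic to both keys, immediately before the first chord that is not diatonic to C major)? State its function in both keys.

Chords diatonic to C major: C, Dm, Em, F, G, Am, Bdim.
Reading the progression, the first chord not in that set is Edim, so the modulation leaves C major there.
The chord immediately before Edim is F, which is diatonic to both keys: IV in C major and I in F major.

F — IV in C major, I in F major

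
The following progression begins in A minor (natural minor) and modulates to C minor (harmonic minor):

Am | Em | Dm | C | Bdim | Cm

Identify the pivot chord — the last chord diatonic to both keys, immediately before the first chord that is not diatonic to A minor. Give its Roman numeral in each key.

Chords diatonic to A minor: Am, Bdim, C, Dm, Em, F, G.
Reading the progression, the first chord not in that set is Cm, so the modulation leaves A minor there.
The chord immediately before Cm is Bdim, which is diatonic to both keys: ii° in A minor and vii° in C minor.

Bdim — ii° in A minor, vii° in C minor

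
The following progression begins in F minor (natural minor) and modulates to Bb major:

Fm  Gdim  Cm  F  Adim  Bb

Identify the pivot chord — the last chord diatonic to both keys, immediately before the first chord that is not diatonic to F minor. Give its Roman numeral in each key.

Cm — v in F minor, ii in Bb major

Chords diatonic to F minor: Fm, Gdim, Ab, Bbm, Cm, Db, Eb.
Reading the progression, the first chord not in that set is F, so the modulation leaves F minor there.
The chord immediately before F is Cm, which is diatonic to both keys: v in F minor and ii in Bb major.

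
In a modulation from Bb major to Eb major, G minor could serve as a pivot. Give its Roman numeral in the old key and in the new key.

vi in Bb major; iii in Eb major

The scale of Bb major is Bb C D Eb F G A; G is degree 6, and the triad built there (G-Bb-D) is minor, so it is vi.
The scale of Eb major is Eb F G Ab Bb C D; G is degree 3, and the triad built there (G-Bb-D) is minor, so it is iii.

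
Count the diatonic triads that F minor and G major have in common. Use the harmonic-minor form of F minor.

Diatonic triads of F minor (harmonic minor): Fm (i), Gdim (ii°), Abaug (III+), Bbm (iv), C (V), Db (VI), Edim (vii°).
Diatonic triads of G major: G (I), Am (ii), Bm (iii), C (IV), D (V), Em (vi), F#dim (vii°).
Matching root and quality in both lists: C.
That gives 1 common triad.

1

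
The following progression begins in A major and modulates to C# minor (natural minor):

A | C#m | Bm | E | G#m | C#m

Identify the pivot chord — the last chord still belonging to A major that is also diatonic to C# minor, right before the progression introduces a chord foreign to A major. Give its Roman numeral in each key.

E — V in A major, III in C# minor

Chords diatonic to A major: A, Bm, C#m, D, E, F#m, G#dim.
Reading the progression, the first chord not in that set is G#m, so the modulation leaves A major there.
The chord immediately before G#m is E, which is diatonic to both keys: V in A major and III in C# minor.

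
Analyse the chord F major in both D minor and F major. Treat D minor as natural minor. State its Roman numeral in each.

III in D minor; I in F major

The scale of D minor (natural minor) is D E F G A Bb C; F is degree 3, and the triad built there (F-A-C) is major, so it is III.
The scale of F major is F G A Bb C D E; F is degree 1, and the triad built there (F-A-C) is major, so it is I.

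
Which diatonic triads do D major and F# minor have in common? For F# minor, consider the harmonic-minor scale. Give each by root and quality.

Triads in D major: D (I), Em (ii), F#m (iii), G (IV), A (V), Bm (vi), C#dim (vii°).
Triads in F# minor (harmonic minor): F#m (i), G#dim (ii°), Aaug (III+), Bm (iv), C# (V), D (VI), E#dim (vii°).
Shared triads with their functions: D (I in D major, VI in F# minor); F#m (iii in D major, i in F# minor); Bm (vi in D major, iv in F# minor).

D, F#m, Bm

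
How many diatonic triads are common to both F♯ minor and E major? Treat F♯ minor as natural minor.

Diatonic triads of F♯ minor (natural minor): F♯ minor (i), G♯ diminished (ii°), A major (III), B minor (iv), C♯ minor (v), D major (VI), E major (VII).
Diatonic triads of E major: E major (I), F♯ minor (ii), G♯ minor (iii), A major (IV), B major (V), C♯ minor (vi), D♯ diminished (vii°).
Matching root and quality in both lists: F♯ minor, A major, C♯ minor, E major.
That gives 4 common triads.

4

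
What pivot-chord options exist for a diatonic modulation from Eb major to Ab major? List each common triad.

Eb, Fm, Ab, Cm

Triads in Eb major: Eb (I), Fm (ii), Gm (iii), Ab (IV), Bb (V), Cm (vi), Ddim (vii°).
Triads in Ab major: Ab (I), Bbm (ii), Cm (iii), Db (IV), Eb (V), Fm (vi), Gdim (vii°).
Shared triads with their functions: Eb (I in Eb major, V in Ab major); Fm (ii in Eb major, vi in Ab major); Ab (IV in Eb major, I in Ab major); Cm (vi in Eb major, iii in Ab major).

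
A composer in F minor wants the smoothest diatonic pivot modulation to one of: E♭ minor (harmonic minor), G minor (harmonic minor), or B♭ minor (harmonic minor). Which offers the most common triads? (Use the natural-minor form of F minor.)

Triads of F minor (natural minor): Fm (i), Gdim (ii°), A♭ (III), B♭m (iv), Cm (v), D♭ (VI), E♭ (VII).
E♭ minor (harmonic minor) shares 0: none.
G minor (harmonic minor) shares 2: Cm, E♭.
B♭ minor (harmonic minor) shares 1: B♭m.
The most common triads (2) are shared with G minor.

G minor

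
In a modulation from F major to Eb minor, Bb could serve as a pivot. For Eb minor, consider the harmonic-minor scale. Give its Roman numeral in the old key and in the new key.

IV in F major; V in Eb minor

The scale of F major is F G A Bb C D E; Bb is degree 4, and the triad built there (Bb-D-F) is major, so it is IV.
The scale of Eb minor (harmonic minor) is Eb F Gb Ab Bb Cb D; Bb is degree 5, and the triad built there (Bb-D-F) is major, so it is V.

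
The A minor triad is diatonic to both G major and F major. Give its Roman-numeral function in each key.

ii in G major; iii in F major

The scale of G major is G A B C D E F#; A is degree 2, and the triad built there (A-C-E) is minor, so it is ii.
The scale of F major is F G A Bb C D E; A is degree 3, and the triad built there (A-C-E) is minor, so it is iii.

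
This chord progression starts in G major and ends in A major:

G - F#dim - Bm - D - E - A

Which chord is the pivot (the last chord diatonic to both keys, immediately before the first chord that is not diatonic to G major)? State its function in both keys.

D — V in G major, IV in A major

Chords diatonic to G major: G, Am, Bm, C, D, Em, F#dim.
Reading the progression, the first chord not in that set is E, so the modulation leaves G major there.
The chord immediately before E is D, which is diatonic to both keys: V in G major and IV in A major.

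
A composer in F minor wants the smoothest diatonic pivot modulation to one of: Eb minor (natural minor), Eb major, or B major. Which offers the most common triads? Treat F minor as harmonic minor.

Eb minor

Triads of F minor (harmonic minor): Fm (i), Gdim (ii°), Abaug (III+), Bbm (iv), C (V), Db (VI), Edim (vii°).
Eb minor (natural minor) shares 2: Bbm, Db.
Eb major shares 1: Fm.
B major shares 0: none.
The most common triads (2) are shared with Eb minor.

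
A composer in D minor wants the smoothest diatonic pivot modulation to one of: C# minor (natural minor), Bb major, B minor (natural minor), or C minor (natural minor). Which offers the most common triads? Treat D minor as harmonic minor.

Triads of D minor (harmonic minor): D minor (i), E diminished (ii°), F augmented (III+), G minor (iv), A major (V), Bb major (VI), C# diminished (vii°).
C# minor (natural minor) shares 1: A.
Bb major shares 3: Dm, Gm, Bb.
B minor (natural minor) shares 2: A, C#dim.
C minor (natural minor) shares 2: Gm, Bb.
The most common triads (3) are shared with Bb major.

Bb major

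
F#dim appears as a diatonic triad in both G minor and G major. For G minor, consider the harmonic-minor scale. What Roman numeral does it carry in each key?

vii° in G minor; vii° in G major

The scale of G minor (harmonic minor) is G A Bb C D Eb F#; F# is degree 7, and the triad built there (F#-A-C) is diminished, so it is vii°.
The scale of G major is G A B C D E F#; F# is degree 7, and the triad built there (F#-A-C) is diminished, so it is vii°.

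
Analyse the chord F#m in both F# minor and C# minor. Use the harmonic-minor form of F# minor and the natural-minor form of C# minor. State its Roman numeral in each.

i in F# minor; iv in C# minor

The scale of F# minor (harmonic minor) is F# G# A B C# D E#; F# is degree 1, and the triad built there (F#-A-C#) is minor, so it is i.
The scale of C# minor (natural minor) is C# D# E F# G# A B; F# is degree 4, and the triad built there (F#-A-C#) is minor, so it is iv.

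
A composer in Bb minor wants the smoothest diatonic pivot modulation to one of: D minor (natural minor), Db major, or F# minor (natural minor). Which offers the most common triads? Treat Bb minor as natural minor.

Db major

Triads of Bb minor (natural minor): Bb minor (i), C diminished (ii°), Db major (III), Eb minor (iv), F minor (v), Gb major (VI), Ab major (VII).
D minor (natural minor) shares 0: none.
Db major shares 7: Bbm, Cdim, Db, Ebm, Fm, Gb, Ab.
F# minor (natural minor) shares 0: none.
The most common triads (7) are shared with Db major.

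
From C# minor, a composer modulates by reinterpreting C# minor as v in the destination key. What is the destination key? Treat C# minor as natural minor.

The numeral v denotes a minor triad on scale degree 5. With C# on degree 5, the tonic of the new key is F#.
Degree 5 carries a minor triad in natural-minor keys, so the destination is F# minor.
Check: the diatonic triads of F# minor (natural minor) are F#m (i), G#dim (ii°), A (III), Bm (iv), C#m (v), D (VI), E (VII) — C# minor is indeed v.

F# minor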